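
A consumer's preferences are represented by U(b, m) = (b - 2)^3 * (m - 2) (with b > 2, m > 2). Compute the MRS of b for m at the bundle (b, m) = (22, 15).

MRS = 1.95

MU_b = 3·(b−2)^2·(m−2), MU_m = (b−2)^3.
MRS = (3/1)·(m−2)/(b−2).
At (22, 15): MRS = 1.95.
That is, one extra unit of b is worth 1.95 units of m at the margin.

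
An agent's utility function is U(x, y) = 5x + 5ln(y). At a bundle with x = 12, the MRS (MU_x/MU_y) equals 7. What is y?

MU_x = 5, MU_y = 5/y.
MRS = 5 ÷ (5/y).
MRS depends only on y: y = 7 ⇒ y = 7.

y = 7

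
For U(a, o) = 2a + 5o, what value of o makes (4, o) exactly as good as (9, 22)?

o = 24

U(9, 22) = 128.
Set U(4, o) = 128 and solve.
2·4 + 5o = 128 ⇒ 5o = 120 ⇒ o = 24.
Check: U(4, 24) = 128.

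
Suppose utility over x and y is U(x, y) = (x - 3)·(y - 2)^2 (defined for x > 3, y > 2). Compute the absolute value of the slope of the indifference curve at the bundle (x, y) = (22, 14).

MRS = 6/19

MU_x = (y−2)^2, MU_y = 2·(x−3)·(y−2).
MRS = (1/2)·(y−2)/(x−3).
At (22, 14): MRS = 6/19.
The indifference curve has slope −6/19 at this bundle.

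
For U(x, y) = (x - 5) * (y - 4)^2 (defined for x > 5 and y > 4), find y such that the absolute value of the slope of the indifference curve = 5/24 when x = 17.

y = 9

MU_x = (y−4)^2, MU_y = 2·(x−5)·(y−4).
MRS = (1/2)·(y−4)/(x−5).
Substitute x = 17: MRS = (y − 4)/24. Setting this equal to 5/24 gives y − 4 = (5/24)·24 = 5, so y = 9.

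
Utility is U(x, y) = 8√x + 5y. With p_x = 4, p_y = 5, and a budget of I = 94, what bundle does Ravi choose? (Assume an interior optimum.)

x* = 1, y* = 18

MU_x = 8/(2√x), MU_y = 5.
MRS = 8/(2√x) ÷ 5.
Tangency: set MRS = p_x/p_y = 4/5 = 0.8.
MRS depends only on x: 0.8/√x = 0.8 ⇒ √x = 0.8/0.8 = 1 ⇒ x* = 1.
From the budget, 5·y = 94 − 4·1 = 90, so y* = 18.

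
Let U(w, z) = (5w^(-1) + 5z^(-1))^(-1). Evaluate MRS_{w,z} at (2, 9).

For CES with ρ = -1, MRS = (z/w)^2.
At (2, 9): MRS = 20.25.
The indifference curve has slope −20.25 at this bundle.

MRS = 20.25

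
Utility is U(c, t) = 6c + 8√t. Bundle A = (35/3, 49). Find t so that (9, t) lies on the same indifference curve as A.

U(35/3, 49) = 126.
Set U(9, t) = 126 and solve.
With c = 9: 8√t = 126 − 6·9 = 72, so √t = 9 and t = 81.
Check: U(9, 81) = 126.

t = 81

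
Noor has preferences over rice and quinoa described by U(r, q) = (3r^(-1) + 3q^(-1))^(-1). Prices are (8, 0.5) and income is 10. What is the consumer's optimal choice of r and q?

For CES with ρ = -1, MRS = (q/r)^2.
Tangency: set MRS = p_r/p_q = 8/0.5 = 16.
So (q/r)^2 = 16; taking the square root, q/r = 4, i.e. q = 4·r.
Substitute into the budget 8·r + 0.5·q = 10: 10·r = 10, so r* = 1 and q* = 4·1 = 4.

r* = 1, q* = 4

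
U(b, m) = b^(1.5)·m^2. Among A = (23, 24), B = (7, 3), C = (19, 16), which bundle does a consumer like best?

Bundle A

Evaluate utility at each bundle:
U(A) = 63535.176.
U(B) = 166.682.
U(C) = 21201.684.
Highest utility is A, so A ≻ C ≻ B.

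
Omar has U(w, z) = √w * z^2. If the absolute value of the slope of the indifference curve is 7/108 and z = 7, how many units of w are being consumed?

w = 27

MU_w = 0.5·w^(-0.5)·z^2 and MU_z = 2·√w·z.
MRS = MU_w/MU_z = (0.25)·z/w.
Substitute z = 7: MRS = 1.75/w. Setting 1.75/w = 7/108 gives w = 1.75/(7/108) = 27.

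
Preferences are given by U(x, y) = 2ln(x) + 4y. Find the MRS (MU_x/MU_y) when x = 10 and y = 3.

MU_x = 2/x, MU_y = 4.
MRS = 2/x ÷ 4.
At (10, 3): MRS = 0.05.
So at (10, 3) the consumer would give up 0.05 units of y for one more unit of x.

MRS = 0.05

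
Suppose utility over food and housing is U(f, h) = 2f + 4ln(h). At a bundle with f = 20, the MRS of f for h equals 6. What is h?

h = 12

MU_f = 2, MU_h = 4/h.
MRS = 2 ÷ (4/h).
MRS depends only on h: 0.5·h = 6 ⇒ h = 6/0.5 = 12.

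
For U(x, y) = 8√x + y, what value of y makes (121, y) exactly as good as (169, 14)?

U(169, 14) = 118.
Set U(121, y) = 118 and solve.
With x = 121: √121 = 11, so y = 118 − 8·11 = 30.
Check: U(121, 30) = 118.

y = 30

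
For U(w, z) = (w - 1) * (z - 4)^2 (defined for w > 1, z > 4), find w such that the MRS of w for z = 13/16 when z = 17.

w = 9

MU_w = (z−4)^2, MU_z = 2·(w−1)·(z−4).
MRS = (1/2)·(z−4)/(w−1).
Substitute z = 17: MRS = 6.5/(w − 1). Setting this equal to 13/16 gives w − 1 = 6.5/(13/16) = 8, so w = 9.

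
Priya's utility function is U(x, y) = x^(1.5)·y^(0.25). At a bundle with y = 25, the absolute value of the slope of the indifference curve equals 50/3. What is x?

MU_x = 1.5·√x·y^(0.25) and MU_y = 0.25·x^(1.5)·y^(-0.75).
MRS = MU_x/MU_y = (6)·y/x.
Substitute y = 25: MRS = 150/x. Setting 150/x = 50/3 gives x = 150/(50/3) = 9.

x = 9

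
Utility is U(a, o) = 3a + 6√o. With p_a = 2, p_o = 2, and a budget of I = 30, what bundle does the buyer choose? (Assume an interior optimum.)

a* = 14, o* = 1

MU_a = 3, MU_o = 6/(2√o).
MRS = 3 ÷ (6/(2√o)).
Tangency: set MRS = p_a/p_o = 2/2 = 1.
MRS depends only on o: √o = 1 ⇒ √o = 1 ⇒ o* = 1.
From the budget, 2·a = 30 − 2·1 = 28, so a* = 14.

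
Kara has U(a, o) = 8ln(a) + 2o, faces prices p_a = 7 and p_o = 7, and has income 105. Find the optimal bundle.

MU_a = 8/a, MU_o = 2.
MRS = 8/a ÷ 2.
Tangency: set MRS = p_a/p_o = 7/7 = 1.
MRS depends only on a: 4/a = 1 ⇒ a* = 4/1 = 4.
From the budget, 7·o = 105 − 7·4 = 77, so o* = 11.

a* = 4, o* = 11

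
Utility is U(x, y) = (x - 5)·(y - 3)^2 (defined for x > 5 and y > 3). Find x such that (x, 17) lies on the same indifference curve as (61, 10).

U(61, 10) = 2744.
Set U(x, 17) = 2744 and solve.
With y = 17: (17 − 3)^2 = 196, so (x − 5) = 2744/196 = 14.
So x = 5 + 14 = 19.
Check: U(19, 17) = 2744.

x = 19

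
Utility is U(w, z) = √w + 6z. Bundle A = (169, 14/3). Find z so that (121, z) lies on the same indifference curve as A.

z = 5

U(169, 14/3) = 41.
Set U(121, z) = 41 and solve.
With w = 121: √121 = 11, so 6z = 41 − 11 = 30 and z = 5.
Check: U(121, 5) = 41.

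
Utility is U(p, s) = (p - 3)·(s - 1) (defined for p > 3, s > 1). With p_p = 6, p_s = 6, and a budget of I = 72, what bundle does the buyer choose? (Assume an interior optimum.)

p* = 7, s* = 5

MU_p = (s−1), MU_s = (p−3).
MRS = (s−1)/(p−3).
Tangency: set MRS = p_p/p_s = 6/6 = 1.
So (s − 1)/(p − 3) = 1, i.e. (s − 1) = (p − 3).
Rewrite the budget in excess-of-subsistence terms: 6·(p − 3) + 6·(s − 1) = 72 − 6·3 − 6·1 = 48.
Substituting, 12·(p − 3) = 48, so p − 3 = 4 and p* = 7.
Then s − 1 = 4, so s* = 5.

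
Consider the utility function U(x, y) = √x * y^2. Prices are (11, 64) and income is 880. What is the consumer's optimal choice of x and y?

MU_x = 0.5·x^(-0.5)·y^2 and MU_y = 2·√x·y.
MRS = MU_x/MU_y = (0.25)·y/x.
Tangency: set MRS = p_x/p_y = 11/64.
So (0.25)·y/x = 11/64, i.e. y = (11/16)·x.
Substitute into the budget 11·x + 64·y = 880: 55·x = 880, so x* = 16.
Then y* = (11/16)·16 = 11.

x* = 16, y* = 11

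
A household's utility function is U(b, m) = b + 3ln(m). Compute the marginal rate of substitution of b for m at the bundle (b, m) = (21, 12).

MU_b = 1, MU_m = 3/m.
MRS = 1 ÷ (3/m).
At (21, 12): MRS = 4.
That is, one extra unit of b is worth 4 units of m at the margin.

MRS = 4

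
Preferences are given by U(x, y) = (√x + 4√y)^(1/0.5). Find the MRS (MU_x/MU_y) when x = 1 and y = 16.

For CES with ρ = 0.5, MRS = (1/4)·√(y/x).
At (1, 16): MRS = 1.
So at (1, 16) the consumer would give up 1 units of y for one more unit of x.

MRS = 1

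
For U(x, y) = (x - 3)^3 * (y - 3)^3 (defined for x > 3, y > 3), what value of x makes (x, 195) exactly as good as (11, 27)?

U(11, 27) = 7077888.
Set U(x, 195) = 7077888 and solve.
With y = 195: (195 − 3)^3 = 7077888, so (x − 3)^3 = 7077888/7077888 = 1.
Taking the cube root (with x > 3): x − 3 = 1, so x = 4.
Check: U(4, 195) = 7077888.

x = 4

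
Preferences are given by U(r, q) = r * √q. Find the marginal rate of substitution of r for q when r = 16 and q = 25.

MU_r = √q and MU_q = 0.5·r·q^(-0.5).
MRS = MU_r/MU_q = (2)·q/r.
At (16, 25): MRS = 3.125.
The indifference curve has slope −3.125 at this bundle.

MRS = 3.125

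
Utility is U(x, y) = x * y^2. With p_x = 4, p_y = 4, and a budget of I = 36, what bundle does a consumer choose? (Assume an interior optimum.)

MU_x = y^2 and MU_y = 2·x·y.
MRS = MU_x/MU_y = (1/2)·y/x.
Tangency: set MRS = p_x/p_y = 4/4 = 1.
So (1/2)·y/x = 1, i.e. y = 2·x.
Substitute into the budget 4·x + 4·y = 36: 12·x = 36, so x* = 3.
Then y* = 2·3 = 6.

x* = 3, y* = 6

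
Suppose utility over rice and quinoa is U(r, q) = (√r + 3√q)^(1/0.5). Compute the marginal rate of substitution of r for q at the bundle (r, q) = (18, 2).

For CES with ρ = 0.5, MRS = (1/3)·√(q/r).
At (18, 2): MRS = 1/9.
So at (18, 2) the consumer would give up 1/9 units of q for one more unit of r.

MRS = 1/9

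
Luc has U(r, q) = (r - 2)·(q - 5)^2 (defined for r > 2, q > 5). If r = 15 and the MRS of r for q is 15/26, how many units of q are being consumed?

q = 20

MU_r = (q−5)^2, MU_q = 2·(r−2)·(q−5).
MRS = (1/2)·(q−5)/(r−2).
Substitute r = 15: MRS = (q − 5)/26. Setting this equal to 15/26 gives q − 5 = (15/26)·26 = 15, so q = 20.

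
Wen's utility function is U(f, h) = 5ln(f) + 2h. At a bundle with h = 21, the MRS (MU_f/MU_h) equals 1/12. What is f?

MU_f = 5/f, MU_h = 2.
MRS = 5/f ÷ 2.
MRS depends only on f: 2.5/f = 1/12 ⇒ f = 2.5/(1/12) = 30.

f = 30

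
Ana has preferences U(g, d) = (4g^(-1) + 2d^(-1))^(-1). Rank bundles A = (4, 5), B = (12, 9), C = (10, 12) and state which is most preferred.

Bundle B

Evaluate utility at each bundle:
U(A) = 0.714.
U(B) = 1.800.
U(C) = 1.765.
Highest utility is B, so B ≻ C ≻ A.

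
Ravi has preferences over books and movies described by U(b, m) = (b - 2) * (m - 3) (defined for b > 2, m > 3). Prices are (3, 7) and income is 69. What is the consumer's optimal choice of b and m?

b* = 9, m* = 6

MU_b = (m−3), MU_m = (b−2).
MRS = (m−3)/(b−2).
Tangency: set MRS = p_b/p_m = 3/7.
So (m − 3)/(b − 2) = 3/7, i.e. (m − 3) = (3/7)·(b − 2).
Rewrite the budget in excess-of-subsistence terms: 3·(b − 2) + 7·(m − 3) = 69 − 3·2 − 7·3 = 42.
Substituting, 6·(b − 2) = 42, so b − 2 = 7 and b* = 9.
Then m − 3 = (3/7)·7 = 3, so m* = 6.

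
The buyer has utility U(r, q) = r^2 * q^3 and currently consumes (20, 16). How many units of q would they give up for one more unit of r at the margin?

MU_r = 2·r·q^3 and MU_q = 3·r^2·q^2.
MRS = MU_r/MU_q = (2/3)·q/r.
At (20, 16): MRS = 8/15.
That is, one extra unit of r is worth 8/15 units of q at the margin.

MRS = 8/15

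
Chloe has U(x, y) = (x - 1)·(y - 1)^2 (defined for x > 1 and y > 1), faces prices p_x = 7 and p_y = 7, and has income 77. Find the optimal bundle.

x* = 4, y* = 7

MU_x = (y−1)^2, MU_y = 2·(x−1)·(y−1).
MRS = (1/2)·(y−1)/(x−1).
Tangency: set MRS = p_x/p_y = 7/7 = 1.
So (1/2)·(y − 1)/(x − 1) = 1, i.e. (y − 1) = 2·(x − 1).
Rewrite the budget in excess-of-subsistence terms: 7·(x − 1) + 7·(y − 1) = 77 − 7·1 − 7·1 = 63.
Substituting, 21·(x − 1) = 63, so x − 1 = 3 and x* = 4.
Then y − 1 = 2·3 = 6, so y* = 7.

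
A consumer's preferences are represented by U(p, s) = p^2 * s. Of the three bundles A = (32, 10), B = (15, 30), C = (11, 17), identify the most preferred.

Evaluate utility at each bundle:
U(A) = 10240.
U(B) = 6750.
U(C) = 2057.
Highest utility is A, so A ≻ B ≻ C.

Bundle A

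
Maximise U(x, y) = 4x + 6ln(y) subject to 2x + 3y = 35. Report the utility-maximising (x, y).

x* = 16, y* = 1

MU_x = 4, MU_y = 6/y.
MRS = 4 ÷ (6/y).
Tangency: set MRS = p_x/p_y = 2/3.
MRS depends only on y: (2/3)·y = 2/3 ⇒ y* = (2/3)/(2/3) = 1.
From the budget, 2·x = 35 − 3·1 = 32, so x* = 16.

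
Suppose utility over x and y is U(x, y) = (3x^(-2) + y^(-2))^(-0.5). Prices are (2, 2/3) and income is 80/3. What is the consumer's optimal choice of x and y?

For CES with ρ = -2, MRS = (3/1)·(y/x)^3.
Tangency: set MRS = p_x/p_y = 2/(2/3) = 3.
So (y/x)^3 = 1; taking the cube root, y/x = 1, i.e. y = x.
Substitute into the budget 2·x + (2/3)·y = 80/3: (8/3)·x = 80/3, so x* = 10 and y* = 10.

x* = 10, y* = 10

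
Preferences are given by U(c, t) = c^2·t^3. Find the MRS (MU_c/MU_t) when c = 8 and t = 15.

MU_c = 2·c·t^3 and MU_t = 3·c^2·t^2.
MRS = MU_c/MU_t = (2/3)·t/c.
At (8, 15): MRS = 1.25.
So at (8, 15) the consumer would give up 1.25 units of t for one more unit of c.

MRS = 1.25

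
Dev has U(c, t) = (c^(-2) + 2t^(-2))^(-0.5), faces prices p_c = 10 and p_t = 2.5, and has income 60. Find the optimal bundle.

c* = 4, t* = 8

For CES with ρ = -2, MRS = (1/2)·(t/c)^3.
Tangency: set MRS = p_c/p_t = 10/2.5 = 4.
So (t/c)^3 = 8; taking the cube root, t/c = 2, i.e. t = 2·c.
Substitute into the budget 10·c + 2.5·t = 60: 15·c = 60, so c* = 4 and t* = 2·4 = 8.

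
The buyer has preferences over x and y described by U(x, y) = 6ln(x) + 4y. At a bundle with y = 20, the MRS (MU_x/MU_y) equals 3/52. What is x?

MU_x = 6/x, MU_y = 4.
MRS = 6/x ÷ 4.
MRS depends only on x: 1.5/x = 3/52 ⇒ x = 1.5/(3/52) = 26.

x = 26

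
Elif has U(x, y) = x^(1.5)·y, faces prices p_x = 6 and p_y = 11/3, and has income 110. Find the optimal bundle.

MU_x = 1.5·√x·y and MU_y = x^(1.5).
MRS = MU_x/MU_y = (1.5)·y/x.
Tangency: set MRS = p_x/p_y = 6/(11/3) = 18/11.
So (1.5)·y/x = 18/11, i.e. y = (12/11)·x.
Substitute into the budget 6·x + (11/3)·y = 110: 10·x = 110, so x* = 11.
Then y* = (12/11)·11 = 12.

x* = 11, y* = 12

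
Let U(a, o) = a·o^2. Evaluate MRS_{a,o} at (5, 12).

MRS = 1.2

MU_a = o^2 and MU_o = 2·a·o.
MRS = MU_a/MU_o = (1/2)·o/a.
At (5, 12): MRS = 1.2.
So at (5, 12) the consumer would give up 1.2 units of o for one more unit of a.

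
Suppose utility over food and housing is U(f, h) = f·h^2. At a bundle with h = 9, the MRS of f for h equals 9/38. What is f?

f = 19

MU_f = h^2 and MU_h = 2·f·h.
MRS = MU_f/MU_h = (1/2)·h/f.
Substitute h = 9: MRS = 4.5/f. Setting 4.5/f = 9/38 gives f = 4.5/(9/38) = 19.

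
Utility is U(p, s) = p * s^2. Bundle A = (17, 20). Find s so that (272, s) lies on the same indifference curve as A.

U(17, 20) = 6800.
Set U(272, s) = 6800 and solve.
With p = 272: s^2 = 6800/272 = 25; taking the square root, s = 5.
Check: U(272, 5) = 6800.

s = 5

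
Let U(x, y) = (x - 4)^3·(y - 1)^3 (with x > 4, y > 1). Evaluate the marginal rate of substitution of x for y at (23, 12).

MU_x = 3·(x−4)^2·(y−1)^3, MU_y = 3·(x−4)^3·(y−1)^2.
MRS = (y−1)/(x−4).
At (23, 12): MRS = 11/19.
The indifference curve has slope −11/19 at this bundle.

MRS = 11/19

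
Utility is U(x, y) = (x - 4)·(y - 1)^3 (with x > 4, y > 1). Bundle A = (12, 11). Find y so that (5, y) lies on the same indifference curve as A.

U(12, 11) = 8000.
Set U(5, y) = 8000 and solve.
With x = 5: (5 − 4) = 1, so (y − 1)^3 = 8000/1 = 8000.
Taking the cube root (with y > 1): y − 1 = 20, so y = 21.
Check: U(5, 21) = 8000.

y = 21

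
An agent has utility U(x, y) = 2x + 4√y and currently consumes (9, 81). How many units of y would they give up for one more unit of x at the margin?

MU_x = 2, MU_y = 4/(2√y).
MRS = 2 ÷ (4/(2√y)).
At (9, 81): MRS = 9.
So at (9, 81) the consumer would give up 9 units of y for one more unit of x.

MRS = 9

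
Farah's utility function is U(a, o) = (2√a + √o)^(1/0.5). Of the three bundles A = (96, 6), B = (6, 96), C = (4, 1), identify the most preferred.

Bundle A

Evaluate utility at each bundle:
U(A) = 486.000.
U(B) = 216.000.
U(C) = 25.000.
Highest utility is A, so A ≻ B ≻ C.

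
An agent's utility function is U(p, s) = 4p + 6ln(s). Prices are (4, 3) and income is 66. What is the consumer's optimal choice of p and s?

MU_p = 4, MU_s = 6/s.
MRS = 4 ÷ (6/s).
Tangency: set MRS = p_p/p_s = 4/3.
MRS depends only on s: (2/3)·s = 4/3 ⇒ s* = (4/3)/(2/3) = 2.
From the budget, 4·p = 66 − 3·2 = 60, so p* = 15.

p* = 15, s* = 2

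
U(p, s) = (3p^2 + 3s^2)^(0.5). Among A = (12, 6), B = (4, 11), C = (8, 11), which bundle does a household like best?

Evaluate utility at each bundle:
U(A) = 23.238.
U(B) = 20.273.
U(C) = 23.558.
Highest utility is C, so C ≻ A ≻ B.

Bundle C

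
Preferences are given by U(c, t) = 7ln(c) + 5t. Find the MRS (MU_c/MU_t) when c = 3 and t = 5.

MU_c = 7/c, MU_t = 5.
MRS = 7/c ÷ 5.
At (3, 5): MRS = 7/15.
So at (3, 5) the consumer would give up 7/15 units of t for one more unit of c.

MRS = 7/15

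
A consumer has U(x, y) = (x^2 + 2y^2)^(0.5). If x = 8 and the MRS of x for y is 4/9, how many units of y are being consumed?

For CES with ρ = 2, MRS = (1/2)·(y/x)^(-1).
Setting (1/2)·(y/8)^(-1) = 4/9 gives (y/8)^(-1) = 8/9, so y/8 = 1.125 and y = 9.

y = 9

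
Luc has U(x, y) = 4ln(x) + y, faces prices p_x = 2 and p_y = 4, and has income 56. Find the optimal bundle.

MU_x = 4/x, MU_y = 1.
MRS = 4/x ÷ 1.
Tangency: set MRS = p_x/p_y = 2/4 = 0.5.
MRS depends only on x: 4/x = 0.5 ⇒ x* = 4/0.5 = 8.
From the budget, 4·y = 56 − 2·8 = 40, so y* = 10.

x* = 8, y* = 10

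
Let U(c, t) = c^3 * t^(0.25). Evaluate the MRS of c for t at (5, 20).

MU_c = 3·c^2·t^(0.25) and MU_t = 0.25·c^3·t^(-0.75).
MRS = MU_c/MU_t = (12)·t/c.
At (5, 20): MRS = 48.
The indifference curve has slope −48 at this bundle.

MRS = 48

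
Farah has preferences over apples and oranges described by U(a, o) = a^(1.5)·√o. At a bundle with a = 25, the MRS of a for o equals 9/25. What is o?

MU_a = 1.5·√a·√o and MU_o = 0.5·a^(1.5)·o^(-0.5).
MRS = MU_a/MU_o = (3)·o/a.
Substitute a = 25: MRS = o/(25/3). Setting o/(25/3) = 9/25 gives o = (9/25)·(25/3) = 3.

o = 3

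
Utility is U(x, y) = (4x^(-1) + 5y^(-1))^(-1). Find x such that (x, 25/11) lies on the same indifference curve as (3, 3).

U depends on (x, y) only through S = 4x^(-1) + 5y^(-1), so equal utility means equal S. At (3, 3): S = 3.
With y = 25/11: 5·(25/11)^(-1) = 2.2, so 4x^(-1) = 3 − 2.2 = 0.8, i.e. x^(-1) = 0.2.
Hence x = 1/0.2 = 5.
Check: U(5, 25/11) = 0.3333.

x = 5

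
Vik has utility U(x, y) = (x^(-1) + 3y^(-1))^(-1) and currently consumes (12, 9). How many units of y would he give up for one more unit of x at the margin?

MRS = 3/16

For CES with ρ = -1, MRS = (1/3)·(y/x)^2.
At (12, 9): MRS = 3/16.
So at (12, 9) the consumer would give up 3/16 units of y for one more unit of x.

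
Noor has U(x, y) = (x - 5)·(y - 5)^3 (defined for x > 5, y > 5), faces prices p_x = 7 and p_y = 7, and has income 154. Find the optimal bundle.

x* = 8, y* = 14

MU_x = (y−5)^3, MU_y = 3·(x−5)·(y−5)^2.
MRS = (1/3)·(y−5)/(x−5).
Tangency: set MRS = p_x/p_y = 7/7 = 1.
So (1/3)·(y − 5)/(x − 5) = 1, i.e. (y − 5) = 3·(x − 5).
Rewrite the budget in excess-of-subsistence terms: 7·(x − 5) + 7·(y − 5) = 154 − 7·5 − 7·5 = 84.
Substituting, 28·(x − 5) = 84, so x − 5 = 3 and x* = 8.
Then y − 5 = 3·3 = 9, so y* = 14.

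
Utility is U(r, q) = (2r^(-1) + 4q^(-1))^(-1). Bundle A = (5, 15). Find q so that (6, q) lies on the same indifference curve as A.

U depends on (r, q) only through S = 2r^(-1) + 4q^(-1), so equal utility means equal S. At (5, 15): S = 2/3.
With r = 6: 2·6^(-1) = 1/3, so 4q^(-1) = 2/3 − 1/3 = 1/3, i.e. q^(-1) = 1/12.
Hence q = 1/(1/12) = 12.
Check: U(6, 12) = 1.5.

q = 12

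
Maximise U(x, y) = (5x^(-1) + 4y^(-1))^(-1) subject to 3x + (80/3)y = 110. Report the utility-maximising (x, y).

x* = 10, y* = 3

For CES with ρ = -1, MRS = (5/4)·(y/x)^2.
Tangency: set MRS = p_x/p_y = 3/(80/3) = 9/80.
So (y/x)^2 = 9/100; taking the square root, y/x = 0.3, i.e. y = 0.3·x.
Substitute into the budget 3·x + (80/3)·y = 110: 11·x = 110, so x* = 10 and y* = 0.3·10 = 3.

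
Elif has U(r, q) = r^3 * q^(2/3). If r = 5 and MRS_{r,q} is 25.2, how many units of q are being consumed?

q = 28

MU_r = 3·r^2·q^(2/3) and MU_q = 2/3·r^3·q^(-1/3).
MRS = MU_r/MU_q = (4.5)·q/r.
Substitute r = 5: MRS = q/(10/9). Setting q/(10/9) = 25.2 gives q = 25.2·(10/9) = 28.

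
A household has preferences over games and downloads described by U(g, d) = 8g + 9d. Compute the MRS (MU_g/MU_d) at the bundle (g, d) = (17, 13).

MU_g = 8, MU_d = 9, so MRS = 8/9 at every bundle.
At (17, 13): MRS = 8/9.
That is, one extra unit of g is worth 8/9 units of d at the margin.

MRS = 8/9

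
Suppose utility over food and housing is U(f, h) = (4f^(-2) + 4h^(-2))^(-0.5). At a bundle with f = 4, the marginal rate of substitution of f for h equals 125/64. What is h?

For CES with ρ = -2, MRS = (h/f)^3.
Setting (h/4)^3 = 125/64 gives h/4 = 1.25 and h = 5.

h = 5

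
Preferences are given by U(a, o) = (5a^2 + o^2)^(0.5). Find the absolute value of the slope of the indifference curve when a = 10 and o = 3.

For CES with ρ = 2, MRS = (5/1)·(o/a)^(-1).
At (10, 3): MRS = 50/3.
That is, one extra unit of a is worth 50/3 units of o at the margin.

MRS = 50/3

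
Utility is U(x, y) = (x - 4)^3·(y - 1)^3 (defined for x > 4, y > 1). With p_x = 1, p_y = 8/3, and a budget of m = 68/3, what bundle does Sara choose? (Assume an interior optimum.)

MU_x = 3·(x−4)^2·(y−1)^3, MU_y = 3·(x−4)^3·(y−1)^2.
MRS = (y−1)/(x−4).
Tangency: set MRS = p_x/p_y = 1/(8/3) = 0.375.
So (y − 1)/(x − 4) = 0.375, i.e. (y − 1) = 0.375·(x − 4).
Rewrite the budget in excess-of-subsistence terms: 1·(x − 4) + (8/3)·(y − 1) = 68/3 − 1·4 − (8/3)·1 = 16.
Substituting, 2·(x − 4) = 16, so x − 4 = 8 and x* = 12.
Then y − 1 = 0.375·8 = 3, so y* = 4.

x* = 12, y* = 4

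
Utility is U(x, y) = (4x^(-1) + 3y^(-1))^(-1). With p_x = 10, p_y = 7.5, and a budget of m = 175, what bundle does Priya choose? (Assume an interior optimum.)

For CES with ρ = -1, MRS = (4/3)·(y/x)^2.
Tangency: set MRS = p_x/p_y = 10/7.5 = 4/3.
So (y/x)^2 = 1; taking the square root, y/x = 1, i.e. y = x.
Substitute into the budget 10·x + 7.5·y = 175: 17.5·x = 175, so x* = 10 and y* = 10.

x* = 10, y* = 10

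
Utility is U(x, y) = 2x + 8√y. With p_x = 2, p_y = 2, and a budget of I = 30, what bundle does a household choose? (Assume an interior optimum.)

x* = 11, y* = 4

MU_x = 2, MU_y = 8/(2√y).
MRS = 2 ÷ (8/(2√y)).
Tangency: set MRS = p_x/p_y = 2/2 = 1.
MRS depends only on y: 0.5·√y = 1 ⇒ √y = 1/0.5 = 2 ⇒ y* = 4.
From the budget, 2·x = 30 − 2·4 = 22, so x* = 11.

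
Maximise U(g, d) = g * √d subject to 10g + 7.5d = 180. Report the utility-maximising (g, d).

MU_g = √d and MU_d = 0.5·g·d^(-0.5).
MRS = MU_g/MU_d = (2)·d/g.
Tangency: set MRS = p_g/p_d = 10/7.5 = 4/3.
So (2)·d/g = 4/3, i.e. d = (2/3)·g.
Substitute into the budget 10·g + 7.5·d = 180: 15·g = 180, so g* = 12.
Then d* = (2/3)·12 = 8.

g* = 12, d* = 8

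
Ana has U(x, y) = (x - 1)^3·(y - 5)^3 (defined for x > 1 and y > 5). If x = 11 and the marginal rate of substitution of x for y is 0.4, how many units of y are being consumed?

y = 9

MU_x = 3·(x−1)^2·(y−5)^3, MU_y = 3·(x−1)^3·(y−5)^2.
MRS = (y−5)/(x−1).
Substitute x = 11: MRS = (y − 5)/10. Setting this equal to 0.4 gives y − 5 = 0.4·10 = 4, so y = 9.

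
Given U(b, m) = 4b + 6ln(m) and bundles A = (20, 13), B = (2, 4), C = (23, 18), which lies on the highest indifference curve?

Evaluate utility at each bundle:
U(A) = 95.390.
U(B) = 16.318.
U(C) = 109.342.
Highest utility is C, so C ≻ A ≻ B.

Bundle C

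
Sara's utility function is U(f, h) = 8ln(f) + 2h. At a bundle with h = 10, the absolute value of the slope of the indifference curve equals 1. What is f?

f = 4

MU_f = 8/f, MU_h = 2.
MRS = 8/f ÷ 2.
MRS depends only on f: 4/f = 1 ⇒ f = 4/1 = 4.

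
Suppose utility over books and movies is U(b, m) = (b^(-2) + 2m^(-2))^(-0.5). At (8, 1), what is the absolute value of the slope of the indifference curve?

For CES with ρ = -2, MRS = (1/2)·(m/b)^3.
At (8, 1): MRS = 1/1024.
That is, one extra unit of b is worth 1/1024 units of m at the margin.

MRS = 1/1024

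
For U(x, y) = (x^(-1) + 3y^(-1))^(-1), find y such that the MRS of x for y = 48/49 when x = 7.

For CES with ρ = -1, MRS = (1/3)·(y/x)^2.
Setting (1/3)·(y/7)^2 = 48/49 gives (y/7)^2 = 144/49, so y/7 = 12/7 and y = 12.

y = 12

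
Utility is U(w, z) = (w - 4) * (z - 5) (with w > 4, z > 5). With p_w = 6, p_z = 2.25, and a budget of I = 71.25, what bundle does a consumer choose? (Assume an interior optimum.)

MU_w = (z−5), MU_z = (w−4).
MRS = (z−5)/(w−4).
Tangency: set MRS = p_w/p_z = 6/2.25 = 8/3.
So (z − 5)/(w − 4) = 8/3, i.e. (z − 5) = (8/3)·(w − 4).
Rewrite the budget in excess-of-subsistence terms: 6·(w − 4) + 2.25·(z − 5) = 71.25 − 6·4 − 2.25·5 = 36.
Substituting, 12·(w − 4) = 36, so w − 4 = 3 and w* = 7.
Then z − 5 = (8/3)·3 = 8, so z* = 13.

w* = 7, z* = 13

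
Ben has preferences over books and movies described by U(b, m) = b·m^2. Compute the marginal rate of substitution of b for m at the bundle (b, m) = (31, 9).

MU_b = m^2 and MU_m = 2·b·m.
MRS = MU_b/MU_m = (1/2)·m/b.
At (31, 9): MRS = 9/62.
The indifference curve has slope −9/62 at this bundle.

MRS = 9/62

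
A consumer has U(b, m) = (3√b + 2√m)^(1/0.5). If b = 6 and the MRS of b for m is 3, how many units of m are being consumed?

m = 24

For CES with ρ = 0.5, MRS = (3/2)·√(m/b).
Setting (3/2)·√(m/6) = 3 gives √(m/6) = 2, so m/6 = 4 and m = 24.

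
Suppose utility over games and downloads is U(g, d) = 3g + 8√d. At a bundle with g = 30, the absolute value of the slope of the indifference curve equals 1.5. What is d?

MU_g = 3, MU_d = 8/(2√d).
MRS = 3 ÷ (8/(2√d)).
MRS depends only on d: 0.75·√d = 1.5 ⇒ √d = 1.5/0.75 = 2 ⇒ d = 4.

d = 4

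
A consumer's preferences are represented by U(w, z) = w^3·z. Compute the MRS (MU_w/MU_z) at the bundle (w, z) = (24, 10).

MU_w = 3·w^2·z and MU_z = w^3.
MRS = MU_w/MU_z = (3/1)·z/w.
At (24, 10): MRS = 1.25.
So at (24, 10) the consumer would give up 1.25 units of z for one more unit of w.

MRS = 1.25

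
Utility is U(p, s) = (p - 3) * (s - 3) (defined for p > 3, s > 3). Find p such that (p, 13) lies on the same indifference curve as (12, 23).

p = 21

U(12, 23) = 180.
Set U(p, 13) = 180 and solve.
With s = 13: (13 − 3) = 10, so (p − 3) = 180/10 = 18.
So p = 3 + 18 = 21.
Check: U(21, 13) = 180.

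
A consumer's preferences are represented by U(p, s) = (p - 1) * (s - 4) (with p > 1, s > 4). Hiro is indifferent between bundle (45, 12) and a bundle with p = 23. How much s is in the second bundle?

U(45, 12) = 352.
Set U(23, s) = 352 and solve.
With p = 23: (23 − 1) = 22, so (s − 4) = 352/22 = 16.
So s = 4 + 16 = 20.
Check: U(23, 20) = 352.

s = 20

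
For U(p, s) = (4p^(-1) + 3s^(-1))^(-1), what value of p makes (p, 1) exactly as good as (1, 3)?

p = 2

U depends on (p, s) only through S = 4p^(-1) + 3s^(-1), so equal utility means equal S. At (1, 3): S = 5.
With s = 1: 3·1^(-1) = 3, so 4p^(-1) = 5 − 3 = 2, i.e. p^(-1) = 0.5.
Hence p = 1/0.5 = 2.
Check: U(2, 1) = 0.2.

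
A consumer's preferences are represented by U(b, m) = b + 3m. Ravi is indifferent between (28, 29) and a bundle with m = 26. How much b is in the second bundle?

b = 37

U(28, 29) = 115.
Set U(b, 26) = 115 and solve.
b + 3·26 = 115 ⇒ b = 37 ⇒ b = 37.
Check: U(37, 26) = 115.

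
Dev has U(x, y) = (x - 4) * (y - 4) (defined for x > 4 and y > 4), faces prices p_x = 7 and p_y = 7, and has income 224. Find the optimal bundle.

MU_x = (y−4), MU_y = (x−4).
MRS = (y−4)/(x−4).
Tangency: set MRS = p_x/p_y = 7/7 = 1.
So (y − 4)/(x − 4) = 1, i.e. (y − 4) = (x − 4).
Rewrite the budget in excess-of-subsistence terms: 7·(x − 4) + 7·(y − 4) = 224 − 7·4 − 7·4 = 168.
Substituting, 14·(x − 4) = 168, so x − 4 = 12 and x* = 16.
Then y − 4 = 12, so y* = 16.

x* = 16, y* = 16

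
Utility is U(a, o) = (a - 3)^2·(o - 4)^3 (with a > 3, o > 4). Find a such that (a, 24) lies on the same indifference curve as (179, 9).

U(179, 9) = 3872000.
Set U(a, 24) = 3872000 and solve.
With o = 24: (24 − 4)^3 = 8000, so (a − 3)^2 = 3872000/8000 = 484.
Taking the square root (with a > 3): a − 3 = 22, so a = 25.
Check: U(25, 24) = 3872000.

a = 25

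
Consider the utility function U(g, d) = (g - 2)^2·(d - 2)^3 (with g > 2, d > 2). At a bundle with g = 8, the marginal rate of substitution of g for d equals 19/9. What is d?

d = 21

MU_g = 2·(g−2)·(d−2)^3, MU_d = 3·(g−2)^2·(d−2)^2.
MRS = (2/3)·(d−2)/(g−2).
Substitute g = 8: MRS = (d − 2)/9. Setting this equal to 19/9 gives d − 2 = (19/9)·9 = 19, so d = 21.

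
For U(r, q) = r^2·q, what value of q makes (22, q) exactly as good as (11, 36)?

q = 9

U(11, 36) = 4356.
Set U(22, q) = 4356 and solve.
With r = 22: 22^2 = 484, so q = 4356/484 = 9.
Check: U(22, 9) = 4356.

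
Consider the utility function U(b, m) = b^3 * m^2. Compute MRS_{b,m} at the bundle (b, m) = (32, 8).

MU_b = 3·b^2·m^2 and MU_m = 2·b^3·m.
MRS = MU_b/MU_m = (3/2)·m/b.
At (32, 8): MRS = 0.375.
That is, one extra unit of b is worth 0.375 units of m at the margin.

MRS = 0.375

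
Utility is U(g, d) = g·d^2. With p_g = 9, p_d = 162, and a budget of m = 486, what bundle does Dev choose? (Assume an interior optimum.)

g* = 18, d* = 2

MU_g = d^2 and MU_d = 2·g·d.
MRS = MU_g/MU_d = (1/2)·d/g.
Tangency: set MRS = p_g/p_d = 9/162 = 1/18.
So (1/2)·d/g = 1/18, i.e. d = (1/9)·g.
Substitute into the budget 9·g + 162·d = 486: 27·g = 486, so g* = 18.
Then d* = (1/9)·18 = 2.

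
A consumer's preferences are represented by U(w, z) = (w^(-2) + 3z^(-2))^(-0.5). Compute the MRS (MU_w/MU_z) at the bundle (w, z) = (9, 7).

For CES with ρ = -2, MRS = (1/3)·(z/w)^3.
At (9, 7): MRS = 343/2187.
That is, one extra unit of w is worth 343/2187 units of z at the margin.

MRS = 343/2187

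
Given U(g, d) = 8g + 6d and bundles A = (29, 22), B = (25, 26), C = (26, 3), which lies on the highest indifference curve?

Evaluate utility at each bundle:
U(A) = 364.
U(B) = 356.
U(C) = 226.
Highest utility is A, so A ≻ B ≻ C.

Bundle A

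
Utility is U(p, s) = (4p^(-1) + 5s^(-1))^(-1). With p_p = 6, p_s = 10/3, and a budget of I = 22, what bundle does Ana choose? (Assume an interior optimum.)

For CES with ρ = -1, MRS = (4/5)·(s/p)^2.
Tangency: set MRS = p_p/p_s = 6/(10/3) = 1.8.
So (s/p)^2 = 2.25; taking the square root, s/p = 1.5, i.e. s = 1.5·p.
Substitute into the budget 6·p + (10/3)·s = 22: 11·p = 22, so p* = 2 and s* = 1.5·2 = 3.

p* = 2, s* = 3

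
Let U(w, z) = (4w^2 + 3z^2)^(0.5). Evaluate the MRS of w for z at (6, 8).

For CES with ρ = 2, MRS = (4/3)·(z/w)^(-1).
At (6, 8): MRS = 1.
That is, one extra unit of w is worth 1 units of z at the margin.

MRS = 1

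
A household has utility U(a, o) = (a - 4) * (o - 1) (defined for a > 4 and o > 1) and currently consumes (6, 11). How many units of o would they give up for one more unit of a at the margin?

MRS = 5

MU_a = (o−1), MU_o = (a−4).
MRS = (o−1)/(a−4).
At (6, 11): MRS = 5.
That is, one extra unit of a is worth 5 units of o at the margin.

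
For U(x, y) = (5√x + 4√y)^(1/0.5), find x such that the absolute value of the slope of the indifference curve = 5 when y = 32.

For CES with ρ = 0.5, MRS = (5/4)·√(y/x).
Setting (5/4)·√(32/x) = 5 gives √(32/x) = 4, so 32/x = 16 and x = 2.

x = 2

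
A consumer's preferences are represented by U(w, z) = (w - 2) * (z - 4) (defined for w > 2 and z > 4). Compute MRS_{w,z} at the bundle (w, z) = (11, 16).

MU_w = (z−4), MU_z = (w−2).
MRS = (z−4)/(w−2).
At (11, 16): MRS = 4/3.
So at (11, 16) the consumer would give up 4/3 units of z for one more unit of w.

MRS = 4/3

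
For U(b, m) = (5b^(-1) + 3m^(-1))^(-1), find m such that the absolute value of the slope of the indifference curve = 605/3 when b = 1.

For CES with ρ = -1, MRS = (5/3)·(m/b)^2.
Setting (5/3)·(m/1)^2 = 605/3 gives (m/1)^2 = 121, so m/1 = 11 and m = 11.

m = 11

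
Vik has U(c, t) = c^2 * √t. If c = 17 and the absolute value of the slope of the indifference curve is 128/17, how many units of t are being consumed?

MU_c = 2·c·√t and MU_t = 0.5·c^2·t^(-0.5).
MRS = MU_c/MU_t = (4)·t/c.
Substitute c = 17: MRS = t/4.25. Setting t/4.25 = 128/17 gives t = (128/17)·4.25 = 32.

t = 32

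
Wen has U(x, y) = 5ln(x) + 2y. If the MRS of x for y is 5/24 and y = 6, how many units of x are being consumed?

x = 12

MU_x = 5/x, MU_y = 2.
MRS = 5/x ÷ 2.
MRS depends only on x: 2.5/x = 5/24 ⇒ x = 2.5/(5/24) = 12.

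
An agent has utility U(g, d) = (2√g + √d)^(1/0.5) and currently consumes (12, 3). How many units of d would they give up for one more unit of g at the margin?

For CES with ρ = 0.5, MRS = (2/1)·√(d/g).
At (12, 3): MRS = 1.
So at (12, 3) the consumer would give up 1 units of d for one more unit of g.

MRS = 1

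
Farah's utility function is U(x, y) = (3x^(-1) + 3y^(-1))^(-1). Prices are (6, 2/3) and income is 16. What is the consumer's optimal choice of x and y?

x* = 2, y* = 6

For CES with ρ = -1, MRS = (y/x)^2.
Tangency: set MRS = p_x/p_y = 6/(2/3) = 9.
So (y/x)^2 = 9; taking the square root, y/x = 3, i.e. y = 3·x.
Substitute into the budget 6·x + (2/3)·y = 16: 8·x = 16, so x* = 2 and y* = 3·2 = 6.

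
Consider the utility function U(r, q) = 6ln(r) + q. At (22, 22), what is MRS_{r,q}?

MU_r = 6/r, MU_q = 1.
MRS = 6/r ÷ 1.
At (22, 22): MRS = 3/11.
So at (22, 22) the consumer would give up 3/11 units of q for one more unit of r.

MRS = 3/11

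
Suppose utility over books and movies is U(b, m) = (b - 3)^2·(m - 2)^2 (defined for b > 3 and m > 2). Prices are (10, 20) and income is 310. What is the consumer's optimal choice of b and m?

MU_b = 2·(b−3)·(m−2)^2, MU_m = 2·(b−3)^2·(m−2).
MRS = (m−2)/(b−3).
Tangency: set MRS = p_b/p_m = 10/20 = 0.5.
So (m − 2)/(b − 3) = 0.5, i.e. (m − 2) = 0.5·(b − 3).
Rewrite the budget in excess-of-subsistence terms: 10·(b − 3) + 20·(m − 2) = 310 − 10·3 − 20·2 = 240.
Substituting, 20·(b − 3) = 240, so b − 3 = 12 and b* = 15.
Then m − 2 = 0.5·12 = 6, so m* = 8.

b* = 15, m* = 8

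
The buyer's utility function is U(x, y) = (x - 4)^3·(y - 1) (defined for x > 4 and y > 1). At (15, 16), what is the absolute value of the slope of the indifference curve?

MU_x = 3·(x−4)^2·(y−1), MU_y = (x−4)^3.
MRS = (3/1)·(y−1)/(x−4).
At (15, 16): MRS = 45/11.
That is, one extra unit of x is worth 45/11 units of y at the margin.

MRS = 45/11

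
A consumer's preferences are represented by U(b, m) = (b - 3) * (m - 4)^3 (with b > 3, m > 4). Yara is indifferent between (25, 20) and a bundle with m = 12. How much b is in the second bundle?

U(25, 20) = 90112.
Set U(b, 12) = 90112 and solve.
With m = 12: (12 − 4)^3 = 512, so (b − 3) = 90112/512 = 176.
So b = 3 + 176 = 179.
Check: U(179, 12) = 90112.

b = 179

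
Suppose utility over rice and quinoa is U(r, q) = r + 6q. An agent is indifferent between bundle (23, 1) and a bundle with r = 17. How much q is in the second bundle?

U(23, 1) = 29.
Set U(17, q) = 29 and solve.
17 + 6q = 29 ⇒ 6q = 12 ⇒ q = 2.
Check: U(17, 2) = 29.

q = 2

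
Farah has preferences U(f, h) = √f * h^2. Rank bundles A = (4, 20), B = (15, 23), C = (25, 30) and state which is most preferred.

Evaluate utility at each bundle:
U(A) = 800.000.
U(B) = 2048.808.
U(C) = 4500.000.
Highest utility is C, so C ≻ B ≻ A.

Bundle C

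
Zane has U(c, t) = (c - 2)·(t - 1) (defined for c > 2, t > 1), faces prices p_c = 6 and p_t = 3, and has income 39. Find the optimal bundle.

c* = 4, t* = 5

MU_c = (t−1), MU_t = (c−2).
MRS = (t−1)/(c−2).
Tangency: set MRS = p_c/p_t = 6/3 = 2.
So (t − 1)/(c − 2) = 2, i.e. (t − 1) = 2·(c − 2).
Rewrite the budget in excess-of-subsistence terms: 6·(c − 2) + 3·(t − 1) = 39 − 6·2 − 3·1 = 24.
Substituting, 12·(c − 2) = 24, so c − 2 = 2 and c* = 4.
Then t − 1 = 2·2 = 4, so t* = 5.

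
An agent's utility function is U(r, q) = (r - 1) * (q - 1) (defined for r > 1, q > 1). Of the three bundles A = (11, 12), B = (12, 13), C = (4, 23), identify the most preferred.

Evaluate utility at each bundle:
U(A) = 110.
U(B) = 132.
U(C) = 66.
Highest utility is B, so B ≻ A ≻ C.

Bundle B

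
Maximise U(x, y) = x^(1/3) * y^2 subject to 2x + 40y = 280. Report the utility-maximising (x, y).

x* = 20, y* = 6

MU_x = 1/3·x^(-2/3)·y^2 and MU_y = 2·x^(1/3)·y.
MRS = MU_x/MU_y = (1/6)·y/x.
Tangency: set MRS = p_x/p_y = 2/40 = 0.05.
So (1/6)·y/x = 0.05, i.e. y = 0.3·x.
Substitute into the budget 2·x + 40·y = 280: 14·x = 280, so x* = 20.
Then y* = 0.3·20 = 6.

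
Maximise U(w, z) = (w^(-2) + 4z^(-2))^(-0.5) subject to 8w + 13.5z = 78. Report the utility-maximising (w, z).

For CES with ρ = -2, MRS = (1/4)·(z/w)^3.
Tangency: set MRS = p_w/p_z = 8/13.5 = 16/27.
So (z/w)^3 = 64/27; taking the cube root, z/w = 4/3, i.e. z = (4/3)·w.
Substitute into the budget 8·w + 13.5·z = 78: 26·w = 78, so w* = 3 and z* = (4/3)·3 = 4.

w* = 3, z* = 4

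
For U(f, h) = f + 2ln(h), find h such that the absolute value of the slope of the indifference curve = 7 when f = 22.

h = 14

MU_f = 1, MU_h = 2/h.
MRS = 1 ÷ (2/h).
MRS depends only on h: 0.5·h = 7 ⇒ h = 7/0.5 = 14.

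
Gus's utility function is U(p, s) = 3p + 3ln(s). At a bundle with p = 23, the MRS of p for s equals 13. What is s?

s = 13

MU_p = 3, MU_s = 3/s.
MRS = 3 ÷ (3/s).
MRS depends only on s: s = 13 ⇒ s = 13.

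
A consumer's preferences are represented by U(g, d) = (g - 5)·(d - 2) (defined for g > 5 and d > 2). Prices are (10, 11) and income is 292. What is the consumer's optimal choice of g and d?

g* = 16, d* = 12

MU_g = (d−2), MU_d = (g−5).
MRS = (d−2)/(g−5).
Tangency: set MRS = p_g/p_d = 10/11.
So (d − 2)/(g − 5) = 10/11, i.e. (d − 2) = (10/11)·(g − 5).
Rewrite the budget in excess-of-subsistence terms: 10·(g − 5) + 11·(d − 2) = 292 − 10·5 − 11·2 = 220.
Substituting, 20·(g − 5) = 220, so g − 5 = 11 and g* = 16.
Then d − 2 = (10/11)·11 = 10, so d* = 12.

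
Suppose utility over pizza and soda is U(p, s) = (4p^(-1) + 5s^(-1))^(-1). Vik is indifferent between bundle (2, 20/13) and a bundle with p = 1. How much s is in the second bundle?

s = 4

U depends on (p, s) only through S = 4p^(-1) + 5s^(-1), so equal utility means equal S. At (2, 20/13): S = 5.25.
With p = 1: 4·1^(-1) = 4, so 5s^(-1) = 5.25 − 4 = 1.25, i.e. s^(-1) = 0.25.
Hence s = 1/0.25 = 4.
Check: U(1, 4) = 0.1905.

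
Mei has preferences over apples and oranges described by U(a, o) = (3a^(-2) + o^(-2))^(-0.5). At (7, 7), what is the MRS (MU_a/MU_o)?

For CES with ρ = -2, MRS = (3/1)·(o/a)^3.
At (7, 7): MRS = 3.
The indifference curve has slope −3 at this bundle.

MRS = 3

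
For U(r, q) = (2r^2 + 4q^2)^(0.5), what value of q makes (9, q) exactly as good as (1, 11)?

U depends on (r, q) only through S = 2r^2 + 4q^2, so equal utility means equal S. At (1, 11): S = 486.
With r = 9: 2·9^2 = 162, so 4q^2 = 486 − 162 = 324, i.e. q^2 = 81.
Hence q = √81 = 9.
Check: U(9, 9) = 22.0454.

q = 9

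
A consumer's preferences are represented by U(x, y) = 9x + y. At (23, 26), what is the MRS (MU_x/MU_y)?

MU_x = 9, MU_y = 1, so MRS = 9/1 = 9 at every bundle.
At (23, 26): MRS = 9.
The indifference curve has slope −9 at this bundle.

MRS = 9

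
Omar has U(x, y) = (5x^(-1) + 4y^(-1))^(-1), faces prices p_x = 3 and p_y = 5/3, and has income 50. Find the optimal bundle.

For CES with ρ = -1, MRS = (5/4)·(y/x)^2.
Tangency: set MRS = p_x/p_y = 3/(5/3) = 1.8.
So (y/x)^2 = 36/25; taking the square root, y/x = 1.2, i.e. y = 1.2·x.
Substitute into the budget 3·x + (5/3)·y = 50: 5·x = 50, so x* = 10 and y* = 1.2·10 = 12.

x* = 10, y* = 12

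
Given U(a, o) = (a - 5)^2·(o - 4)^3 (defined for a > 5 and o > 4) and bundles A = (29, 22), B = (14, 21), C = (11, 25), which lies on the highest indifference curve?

Bundle A

Evaluate utility at each bundle:
U(A) = 3359232.
U(B) = 397953.
U(C) = 333396.
Highest utility is A, so A ≻ B ≻ C.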